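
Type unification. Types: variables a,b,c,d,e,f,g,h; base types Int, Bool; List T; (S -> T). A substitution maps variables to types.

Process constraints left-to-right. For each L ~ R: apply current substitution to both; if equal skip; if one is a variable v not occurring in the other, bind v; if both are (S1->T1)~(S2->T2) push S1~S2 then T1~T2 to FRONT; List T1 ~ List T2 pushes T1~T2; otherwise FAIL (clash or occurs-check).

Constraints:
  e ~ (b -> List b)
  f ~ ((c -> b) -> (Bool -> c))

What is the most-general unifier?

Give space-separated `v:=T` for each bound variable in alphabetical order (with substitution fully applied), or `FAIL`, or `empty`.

step 1: unify e ~ (b -> List b)  [subst: {-} | 1 pending]
  bind e := (b -> List b)
step 2: unify f ~ ((c -> b) -> (Bool -> c))  [subst: {e:=(b -> List b)} | 0 pending]
  bind f := ((c -> b) -> (Bool -> c))

Answer: e:=(b -> List b) f:=((c -> b) -> (Bool -> c))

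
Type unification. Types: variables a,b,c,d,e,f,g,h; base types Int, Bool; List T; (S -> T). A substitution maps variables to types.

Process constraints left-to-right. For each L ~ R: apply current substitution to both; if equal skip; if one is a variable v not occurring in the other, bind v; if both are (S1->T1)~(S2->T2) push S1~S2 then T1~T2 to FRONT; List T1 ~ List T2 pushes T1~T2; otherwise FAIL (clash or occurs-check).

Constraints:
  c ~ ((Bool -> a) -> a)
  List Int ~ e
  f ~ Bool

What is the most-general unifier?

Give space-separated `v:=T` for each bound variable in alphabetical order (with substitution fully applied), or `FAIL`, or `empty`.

step 1: unify c ~ ((Bool -> a) -> a)  [subst: {-} | 2 pending]
  bind c := ((Bool -> a) -> a)
step 2: unify List Int ~ e  [subst: {c:=((Bool -> a) -> a)} | 1 pending]
  bind e := List Int
step 3: unify f ~ Bool  [subst: {c:=((Bool -> a) -> a), e:=List Int} | 0 pending]
  bind f := Bool

Answer: c:=((Bool -> a) -> a) e:=List Int f:=Bool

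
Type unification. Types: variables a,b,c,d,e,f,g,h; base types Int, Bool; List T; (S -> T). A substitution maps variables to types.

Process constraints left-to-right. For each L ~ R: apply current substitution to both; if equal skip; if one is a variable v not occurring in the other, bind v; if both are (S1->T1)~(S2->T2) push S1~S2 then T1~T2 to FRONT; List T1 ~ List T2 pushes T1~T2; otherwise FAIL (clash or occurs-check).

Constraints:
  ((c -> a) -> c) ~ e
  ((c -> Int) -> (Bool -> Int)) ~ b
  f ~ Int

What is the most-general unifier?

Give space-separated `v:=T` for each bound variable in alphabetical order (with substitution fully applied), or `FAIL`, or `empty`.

Answer: b:=((c -> Int) -> (Bool -> Int)) e:=((c -> a) -> c) f:=Int

Derivation:
step 1: unify ((c -> a) -> c) ~ e  [subst: {-} | 2 pending]
  bind e := ((c -> a) -> c)
step 2: unify ((c -> Int) -> (Bool -> Int)) ~ b  [subst: {e:=((c -> a) -> c)} | 1 pending]
  bind b := ((c -> Int) -> (Bool -> Int))
step 3: unify f ~ Int  [subst: {e:=((c -> a) -> c), b:=((c -> Int) -> (Bool -> Int))} | 0 pending]
  bind f := Int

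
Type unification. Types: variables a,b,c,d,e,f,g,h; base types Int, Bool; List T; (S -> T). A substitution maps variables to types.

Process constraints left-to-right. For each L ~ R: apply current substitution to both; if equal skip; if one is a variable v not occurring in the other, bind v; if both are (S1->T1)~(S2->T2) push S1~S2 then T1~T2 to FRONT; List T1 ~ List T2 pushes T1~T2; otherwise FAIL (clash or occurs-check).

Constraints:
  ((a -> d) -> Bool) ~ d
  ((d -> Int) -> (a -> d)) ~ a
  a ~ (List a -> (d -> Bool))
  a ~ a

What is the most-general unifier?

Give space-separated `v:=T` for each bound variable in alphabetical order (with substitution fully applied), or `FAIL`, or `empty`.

Answer: FAIL

Derivation:
step 1: unify ((a -> d) -> Bool) ~ d  [subst: {-} | 3 pending]
  occurs-check fail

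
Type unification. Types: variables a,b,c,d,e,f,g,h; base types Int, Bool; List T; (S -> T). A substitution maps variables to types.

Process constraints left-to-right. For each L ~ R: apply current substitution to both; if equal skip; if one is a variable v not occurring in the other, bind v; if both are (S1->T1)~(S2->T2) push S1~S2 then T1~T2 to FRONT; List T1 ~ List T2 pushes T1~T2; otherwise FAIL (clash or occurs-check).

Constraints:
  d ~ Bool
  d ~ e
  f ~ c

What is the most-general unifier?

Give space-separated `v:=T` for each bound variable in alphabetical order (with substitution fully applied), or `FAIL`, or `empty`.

Answer: d:=Bool e:=Bool f:=c

Derivation:
step 1: unify d ~ Bool  [subst: {-} | 2 pending]
  bind d := Bool
step 2: unify Bool ~ e  [subst: {d:=Bool} | 1 pending]
  bind e := Bool
step 3: unify f ~ c  [subst: {d:=Bool, e:=Bool} | 0 pending]
  bind f := c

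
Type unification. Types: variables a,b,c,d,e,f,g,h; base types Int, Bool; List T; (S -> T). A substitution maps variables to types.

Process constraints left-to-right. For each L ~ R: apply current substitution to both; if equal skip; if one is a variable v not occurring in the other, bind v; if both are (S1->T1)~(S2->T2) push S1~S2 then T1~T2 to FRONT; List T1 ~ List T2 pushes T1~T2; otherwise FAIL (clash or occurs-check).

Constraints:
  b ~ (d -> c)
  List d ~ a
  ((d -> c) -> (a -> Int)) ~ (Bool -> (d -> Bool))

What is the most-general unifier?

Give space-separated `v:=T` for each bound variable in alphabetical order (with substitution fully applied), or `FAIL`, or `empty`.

step 1: unify b ~ (d -> c)  [subst: {-} | 2 pending]
  bind b := (d -> c)
step 2: unify List d ~ a  [subst: {b:=(d -> c)} | 1 pending]
  bind a := List d
step 3: unify ((d -> c) -> (List d -> Int)) ~ (Bool -> (d -> Bool))  [subst: {b:=(d -> c), a:=List d} | 0 pending]
  -> decompose arrow: push (d -> c)~Bool, (List d -> Int)~(d -> Bool)
step 4: unify (d -> c) ~ Bool  [subst: {b:=(d -> c), a:=List d} | 1 pending]
  clash: (d -> c) vs Bool

Answer: FAIL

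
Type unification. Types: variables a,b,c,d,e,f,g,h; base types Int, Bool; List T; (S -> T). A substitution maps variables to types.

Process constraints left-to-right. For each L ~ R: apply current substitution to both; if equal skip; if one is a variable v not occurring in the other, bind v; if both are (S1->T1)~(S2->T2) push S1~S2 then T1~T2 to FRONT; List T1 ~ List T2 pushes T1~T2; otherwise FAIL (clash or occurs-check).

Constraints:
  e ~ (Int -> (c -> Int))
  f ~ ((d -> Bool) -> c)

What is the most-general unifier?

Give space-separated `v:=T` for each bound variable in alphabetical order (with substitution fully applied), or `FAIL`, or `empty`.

Answer: e:=(Int -> (c -> Int)) f:=((d -> Bool) -> c)

Derivation:
step 1: unify e ~ (Int -> (c -> Int))  [subst: {-} | 1 pending]
  bind e := (Int -> (c -> Int))
step 2: unify f ~ ((d -> Bool) -> c)  [subst: {e:=(Int -> (c -> Int))} | 0 pending]
  bind f := ((d -> Bool) -> c)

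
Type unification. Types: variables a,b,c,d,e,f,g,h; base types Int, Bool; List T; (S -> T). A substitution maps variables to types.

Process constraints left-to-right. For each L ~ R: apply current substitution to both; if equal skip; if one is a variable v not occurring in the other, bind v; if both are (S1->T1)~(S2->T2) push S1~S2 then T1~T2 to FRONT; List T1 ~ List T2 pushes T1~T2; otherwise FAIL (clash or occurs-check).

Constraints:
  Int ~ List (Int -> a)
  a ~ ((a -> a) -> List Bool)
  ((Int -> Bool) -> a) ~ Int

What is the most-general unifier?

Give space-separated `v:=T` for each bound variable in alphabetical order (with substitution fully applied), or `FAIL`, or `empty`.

step 1: unify Int ~ List (Int -> a)  [subst: {-} | 2 pending]
  clash: Int vs List (Int -> a)

Answer: FAIL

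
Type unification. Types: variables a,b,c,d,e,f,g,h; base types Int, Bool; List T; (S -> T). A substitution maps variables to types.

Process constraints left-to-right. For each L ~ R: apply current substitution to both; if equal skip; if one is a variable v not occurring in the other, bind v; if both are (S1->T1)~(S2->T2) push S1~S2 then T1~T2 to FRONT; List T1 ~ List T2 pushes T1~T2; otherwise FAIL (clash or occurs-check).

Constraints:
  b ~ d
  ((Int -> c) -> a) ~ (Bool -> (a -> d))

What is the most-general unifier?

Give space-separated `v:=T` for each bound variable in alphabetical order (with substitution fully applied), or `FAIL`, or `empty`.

Answer: FAIL

Derivation:
step 1: unify b ~ d  [subst: {-} | 1 pending]
  bind b := d
step 2: unify ((Int -> c) -> a) ~ (Bool -> (a -> d))  [subst: {b:=d} | 0 pending]
  -> decompose arrow: push (Int -> c)~Bool, a~(a -> d)
step 3: unify (Int -> c) ~ Bool  [subst: {b:=d} | 1 pending]
  clash: (Int -> c) vs Bool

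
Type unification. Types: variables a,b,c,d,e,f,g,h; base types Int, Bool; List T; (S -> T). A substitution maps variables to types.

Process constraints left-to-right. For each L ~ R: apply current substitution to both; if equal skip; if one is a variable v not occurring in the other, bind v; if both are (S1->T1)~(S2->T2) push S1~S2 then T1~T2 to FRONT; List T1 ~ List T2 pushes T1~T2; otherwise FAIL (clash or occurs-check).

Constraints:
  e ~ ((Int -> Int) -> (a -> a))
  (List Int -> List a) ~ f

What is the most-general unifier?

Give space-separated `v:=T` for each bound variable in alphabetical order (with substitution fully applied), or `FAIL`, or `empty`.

step 1: unify e ~ ((Int -> Int) -> (a -> a))  [subst: {-} | 1 pending]
  bind e := ((Int -> Int) -> (a -> a))
step 2: unify (List Int -> List a) ~ f  [subst: {e:=((Int -> Int) -> (a -> a))} | 0 pending]
  bind f := (List Int -> List a)

Answer: e:=((Int -> Int) -> (a -> a)) f:=(List Int -> List a)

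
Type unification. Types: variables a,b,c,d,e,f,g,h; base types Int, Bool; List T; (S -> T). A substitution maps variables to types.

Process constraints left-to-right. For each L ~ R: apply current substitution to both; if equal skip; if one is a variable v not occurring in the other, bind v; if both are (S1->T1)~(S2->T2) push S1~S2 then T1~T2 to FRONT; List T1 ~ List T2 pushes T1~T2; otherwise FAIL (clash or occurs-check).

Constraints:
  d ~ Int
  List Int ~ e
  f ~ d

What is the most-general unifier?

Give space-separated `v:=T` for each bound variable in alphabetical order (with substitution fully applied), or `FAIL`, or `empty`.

Answer: d:=Int e:=List Int f:=Int

Derivation:
step 1: unify d ~ Int  [subst: {-} | 2 pending]
  bind d := Int
step 2: unify List Int ~ e  [subst: {d:=Int} | 1 pending]
  bind e := List Int
step 3: unify f ~ Int  [subst: {d:=Int, e:=List Int} | 0 pending]
  bind f := Int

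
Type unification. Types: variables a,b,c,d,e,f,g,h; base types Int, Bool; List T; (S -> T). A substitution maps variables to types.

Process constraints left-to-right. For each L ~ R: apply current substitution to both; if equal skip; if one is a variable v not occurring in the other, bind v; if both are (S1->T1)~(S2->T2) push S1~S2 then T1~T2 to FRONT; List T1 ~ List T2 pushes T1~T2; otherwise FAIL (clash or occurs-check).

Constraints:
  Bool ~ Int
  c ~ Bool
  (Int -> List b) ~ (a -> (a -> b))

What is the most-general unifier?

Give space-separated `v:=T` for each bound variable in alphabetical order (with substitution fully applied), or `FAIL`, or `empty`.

step 1: unify Bool ~ Int  [subst: {-} | 2 pending]
  clash: Bool vs Int

Answer: FAIL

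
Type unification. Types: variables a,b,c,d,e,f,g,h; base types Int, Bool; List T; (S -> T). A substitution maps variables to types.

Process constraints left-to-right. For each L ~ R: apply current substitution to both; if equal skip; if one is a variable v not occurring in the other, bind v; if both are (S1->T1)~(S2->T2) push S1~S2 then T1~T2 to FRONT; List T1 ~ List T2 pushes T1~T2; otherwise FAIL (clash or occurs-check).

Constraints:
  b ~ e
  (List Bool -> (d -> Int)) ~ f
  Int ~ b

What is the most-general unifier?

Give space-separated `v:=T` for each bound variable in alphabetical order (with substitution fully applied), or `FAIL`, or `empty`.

step 1: unify b ~ e  [subst: {-} | 2 pending]
  bind b := e
step 2: unify (List Bool -> (d -> Int)) ~ f  [subst: {b:=e} | 1 pending]
  bind f := (List Bool -> (d -> Int))
step 3: unify Int ~ e  [subst: {b:=e, f:=(List Bool -> (d -> Int))} | 0 pending]
  bind e := Int

Answer: b:=Int e:=Int f:=(List Bool -> (d -> Int))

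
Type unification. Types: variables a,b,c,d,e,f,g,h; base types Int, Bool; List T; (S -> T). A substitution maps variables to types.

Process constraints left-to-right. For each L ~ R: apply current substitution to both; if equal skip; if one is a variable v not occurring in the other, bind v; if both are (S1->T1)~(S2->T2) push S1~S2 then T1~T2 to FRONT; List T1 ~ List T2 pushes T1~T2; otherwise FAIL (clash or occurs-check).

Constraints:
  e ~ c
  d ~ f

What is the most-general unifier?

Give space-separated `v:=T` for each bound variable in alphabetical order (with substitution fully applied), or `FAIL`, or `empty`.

Answer: d:=f e:=c

Derivation:
step 1: unify e ~ c  [subst: {-} | 1 pending]
  bind e := c
step 2: unify d ~ f  [subst: {e:=c} | 0 pending]
  bind d := f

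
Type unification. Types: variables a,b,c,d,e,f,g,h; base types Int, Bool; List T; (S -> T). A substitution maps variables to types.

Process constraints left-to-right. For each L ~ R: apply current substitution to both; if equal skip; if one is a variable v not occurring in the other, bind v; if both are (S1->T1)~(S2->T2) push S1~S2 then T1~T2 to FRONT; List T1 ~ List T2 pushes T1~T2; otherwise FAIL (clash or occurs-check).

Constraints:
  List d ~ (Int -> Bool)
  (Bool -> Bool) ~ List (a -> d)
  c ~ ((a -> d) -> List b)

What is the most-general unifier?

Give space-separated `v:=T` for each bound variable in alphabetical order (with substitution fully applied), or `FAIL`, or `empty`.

step 1: unify List d ~ (Int -> Bool)  [subst: {-} | 2 pending]
  clash: List d vs (Int -> Bool)

Answer: FAIL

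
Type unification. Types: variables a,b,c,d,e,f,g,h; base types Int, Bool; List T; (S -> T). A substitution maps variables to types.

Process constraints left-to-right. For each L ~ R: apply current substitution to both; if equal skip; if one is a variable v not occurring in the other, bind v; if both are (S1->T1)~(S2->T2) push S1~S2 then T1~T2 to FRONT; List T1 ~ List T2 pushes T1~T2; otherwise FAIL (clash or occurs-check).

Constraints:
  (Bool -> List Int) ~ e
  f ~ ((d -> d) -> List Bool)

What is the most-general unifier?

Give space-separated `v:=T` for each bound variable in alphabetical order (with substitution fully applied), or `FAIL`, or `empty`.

Answer: e:=(Bool -> List Int) f:=((d -> d) -> List Bool)

Derivation:
step 1: unify (Bool -> List Int) ~ e  [subst: {-} | 1 pending]
  bind e := (Bool -> List Int)
step 2: unify f ~ ((d -> d) -> List Bool)  [subst: {e:=(Bool -> List Int)} | 0 pending]
  bind f := ((d -> d) -> List Bool)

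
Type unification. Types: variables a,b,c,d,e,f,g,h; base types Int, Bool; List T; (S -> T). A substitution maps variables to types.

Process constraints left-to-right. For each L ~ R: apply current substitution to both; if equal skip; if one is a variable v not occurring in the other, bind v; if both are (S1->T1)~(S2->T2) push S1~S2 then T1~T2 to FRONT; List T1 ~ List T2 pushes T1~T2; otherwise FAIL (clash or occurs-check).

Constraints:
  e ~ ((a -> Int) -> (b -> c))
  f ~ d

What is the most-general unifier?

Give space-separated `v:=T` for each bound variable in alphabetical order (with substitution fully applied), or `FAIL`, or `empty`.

Answer: e:=((a -> Int) -> (b -> c)) f:=d

Derivation:
step 1: unify e ~ ((a -> Int) -> (b -> c))  [subst: {-} | 1 pending]
  bind e := ((a -> Int) -> (b -> c))
step 2: unify f ~ d  [subst: {e:=((a -> Int) -> (b -> c))} | 0 pending]
  bind f := d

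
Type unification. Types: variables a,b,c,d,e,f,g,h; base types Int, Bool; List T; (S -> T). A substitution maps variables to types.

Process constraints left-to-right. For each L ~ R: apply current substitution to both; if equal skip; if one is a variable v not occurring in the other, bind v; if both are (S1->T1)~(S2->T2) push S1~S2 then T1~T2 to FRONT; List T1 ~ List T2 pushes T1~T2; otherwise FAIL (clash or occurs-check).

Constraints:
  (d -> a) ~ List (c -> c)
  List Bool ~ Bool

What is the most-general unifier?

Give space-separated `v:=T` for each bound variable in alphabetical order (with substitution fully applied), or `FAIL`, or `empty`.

Answer: FAIL

Derivation:
step 1: unify (d -> a) ~ List (c -> c)  [subst: {-} | 1 pending]
  clash: (d -> a) vs List (c -> c)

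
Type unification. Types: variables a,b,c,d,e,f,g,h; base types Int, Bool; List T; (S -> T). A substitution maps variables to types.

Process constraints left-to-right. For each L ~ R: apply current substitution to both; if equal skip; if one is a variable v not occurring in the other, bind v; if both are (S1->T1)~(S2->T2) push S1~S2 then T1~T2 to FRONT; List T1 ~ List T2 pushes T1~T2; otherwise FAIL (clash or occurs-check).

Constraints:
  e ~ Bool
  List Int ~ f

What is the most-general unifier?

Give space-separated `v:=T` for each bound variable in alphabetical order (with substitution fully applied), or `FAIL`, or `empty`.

step 1: unify e ~ Bool  [subst: {-} | 1 pending]
  bind e := Bool
step 2: unify List Int ~ f  [subst: {e:=Bool} | 0 pending]
  bind f := List Int

Answer: e:=Bool f:=List Int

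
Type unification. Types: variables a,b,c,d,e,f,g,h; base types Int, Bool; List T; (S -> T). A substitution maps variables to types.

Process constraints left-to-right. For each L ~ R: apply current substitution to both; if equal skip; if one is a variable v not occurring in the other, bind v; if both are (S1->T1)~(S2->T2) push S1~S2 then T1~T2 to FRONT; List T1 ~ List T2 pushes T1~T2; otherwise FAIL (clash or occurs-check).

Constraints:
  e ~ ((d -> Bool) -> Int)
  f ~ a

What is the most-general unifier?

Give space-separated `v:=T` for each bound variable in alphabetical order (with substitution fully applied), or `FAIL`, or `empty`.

step 1: unify e ~ ((d -> Bool) -> Int)  [subst: {-} | 1 pending]
  bind e := ((d -> Bool) -> Int)
step 2: unify f ~ a  [subst: {e:=((d -> Bool) -> Int)} | 0 pending]
  bind f := a

Answer: e:=((d -> Bool) -> Int) f:=a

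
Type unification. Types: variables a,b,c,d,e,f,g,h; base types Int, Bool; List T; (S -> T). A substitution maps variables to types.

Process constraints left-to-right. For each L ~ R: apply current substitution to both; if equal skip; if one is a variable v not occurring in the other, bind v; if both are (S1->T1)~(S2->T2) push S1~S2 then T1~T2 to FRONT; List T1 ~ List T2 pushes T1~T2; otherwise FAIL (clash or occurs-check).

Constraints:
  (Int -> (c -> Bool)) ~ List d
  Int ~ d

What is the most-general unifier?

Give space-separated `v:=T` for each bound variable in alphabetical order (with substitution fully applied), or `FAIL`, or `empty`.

Answer: FAIL

Derivation:
step 1: unify (Int -> (c -> Bool)) ~ List d  [subst: {-} | 1 pending]
  clash: (Int -> (c -> Bool)) vs List d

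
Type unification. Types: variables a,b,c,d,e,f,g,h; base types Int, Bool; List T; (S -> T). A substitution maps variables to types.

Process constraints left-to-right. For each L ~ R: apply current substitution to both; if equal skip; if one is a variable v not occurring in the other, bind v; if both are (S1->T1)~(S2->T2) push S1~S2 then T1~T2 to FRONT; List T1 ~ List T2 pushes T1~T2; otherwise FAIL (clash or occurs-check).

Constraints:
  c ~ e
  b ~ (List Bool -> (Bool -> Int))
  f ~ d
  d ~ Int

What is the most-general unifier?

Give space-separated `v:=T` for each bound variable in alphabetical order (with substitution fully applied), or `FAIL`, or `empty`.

Answer: b:=(List Bool -> (Bool -> Int)) c:=e d:=Int f:=Int

Derivation:
step 1: unify c ~ e  [subst: {-} | 3 pending]
  bind c := e
step 2: unify b ~ (List Bool -> (Bool -> Int))  [subst: {c:=e} | 2 pending]
  bind b := (List Bool -> (Bool -> Int))
step 3: unify f ~ d  [subst: {c:=e, b:=(List Bool -> (Bool -> Int))} | 1 pending]
  bind f := d
step 4: unify d ~ Int  [subst: {c:=e, b:=(List Bool -> (Bool -> Int)), f:=d} | 0 pending]
  bind d := Int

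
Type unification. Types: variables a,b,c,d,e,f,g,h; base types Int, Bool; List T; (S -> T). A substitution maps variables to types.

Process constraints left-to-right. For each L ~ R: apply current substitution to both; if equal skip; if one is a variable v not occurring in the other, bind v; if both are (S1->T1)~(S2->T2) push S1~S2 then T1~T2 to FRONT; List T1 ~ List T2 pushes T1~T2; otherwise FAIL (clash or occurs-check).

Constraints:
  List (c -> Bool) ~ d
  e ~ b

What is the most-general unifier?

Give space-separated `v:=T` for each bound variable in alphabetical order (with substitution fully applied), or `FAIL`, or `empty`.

Answer: d:=List (c -> Bool) e:=b

Derivation:
step 1: unify List (c -> Bool) ~ d  [subst: {-} | 1 pending]
  bind d := List (c -> Bool)
step 2: unify e ~ b  [subst: {d:=List (c -> Bool)} | 0 pending]
  bind e := b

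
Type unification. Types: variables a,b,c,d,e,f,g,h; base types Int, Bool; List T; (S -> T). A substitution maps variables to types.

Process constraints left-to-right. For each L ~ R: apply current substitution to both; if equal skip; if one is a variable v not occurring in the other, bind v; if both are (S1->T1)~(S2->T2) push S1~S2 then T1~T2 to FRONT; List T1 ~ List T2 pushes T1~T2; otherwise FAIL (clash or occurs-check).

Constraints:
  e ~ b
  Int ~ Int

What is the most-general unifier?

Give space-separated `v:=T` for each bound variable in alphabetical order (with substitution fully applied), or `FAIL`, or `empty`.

Answer: e:=b

Derivation:
step 1: unify e ~ b  [subst: {-} | 1 pending]
  bind e := b
step 2: unify Int ~ Int  [subst: {e:=b} | 0 pending]
  -> identical, skip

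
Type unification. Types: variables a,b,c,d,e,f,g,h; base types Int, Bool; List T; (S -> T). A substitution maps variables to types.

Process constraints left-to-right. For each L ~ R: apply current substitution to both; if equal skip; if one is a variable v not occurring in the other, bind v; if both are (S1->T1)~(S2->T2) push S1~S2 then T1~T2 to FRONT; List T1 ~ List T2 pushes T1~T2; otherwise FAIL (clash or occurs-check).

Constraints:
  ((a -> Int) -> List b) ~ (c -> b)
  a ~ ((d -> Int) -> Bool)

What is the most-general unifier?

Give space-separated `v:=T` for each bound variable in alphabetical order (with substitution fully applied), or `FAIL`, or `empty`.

step 1: unify ((a -> Int) -> List b) ~ (c -> b)  [subst: {-} | 1 pending]
  -> decompose arrow: push (a -> Int)~c, List b~b
step 2: unify (a -> Int) ~ c  [subst: {-} | 2 pending]
  bind c := (a -> Int)
step 3: unify List b ~ b  [subst: {c:=(a -> Int)} | 1 pending]
  occurs-check fail

Answer: FAIL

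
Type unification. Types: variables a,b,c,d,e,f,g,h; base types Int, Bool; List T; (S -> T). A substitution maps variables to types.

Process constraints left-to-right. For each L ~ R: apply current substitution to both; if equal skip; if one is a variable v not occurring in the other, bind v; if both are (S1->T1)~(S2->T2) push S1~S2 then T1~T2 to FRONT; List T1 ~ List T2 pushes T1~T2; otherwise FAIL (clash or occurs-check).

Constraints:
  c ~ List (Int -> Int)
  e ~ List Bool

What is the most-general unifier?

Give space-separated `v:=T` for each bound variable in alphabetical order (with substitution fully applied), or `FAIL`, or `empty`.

step 1: unify c ~ List (Int -> Int)  [subst: {-} | 1 pending]
  bind c := List (Int -> Int)
step 2: unify e ~ List Bool  [subst: {c:=List (Int -> Int)} | 0 pending]
  bind e := List Bool

Answer: c:=List (Int -> Int) e:=List Bool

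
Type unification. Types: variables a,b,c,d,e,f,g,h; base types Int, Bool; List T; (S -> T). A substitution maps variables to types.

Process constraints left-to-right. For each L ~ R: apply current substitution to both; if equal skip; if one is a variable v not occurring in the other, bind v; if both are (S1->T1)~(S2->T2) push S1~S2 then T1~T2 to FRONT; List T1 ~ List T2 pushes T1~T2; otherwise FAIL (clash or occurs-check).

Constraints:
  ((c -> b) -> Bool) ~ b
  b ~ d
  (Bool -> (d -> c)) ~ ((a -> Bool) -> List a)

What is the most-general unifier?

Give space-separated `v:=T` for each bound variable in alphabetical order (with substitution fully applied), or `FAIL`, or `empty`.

step 1: unify ((c -> b) -> Bool) ~ b  [subst: {-} | 2 pending]
  occurs-check fail

Answer: FAIL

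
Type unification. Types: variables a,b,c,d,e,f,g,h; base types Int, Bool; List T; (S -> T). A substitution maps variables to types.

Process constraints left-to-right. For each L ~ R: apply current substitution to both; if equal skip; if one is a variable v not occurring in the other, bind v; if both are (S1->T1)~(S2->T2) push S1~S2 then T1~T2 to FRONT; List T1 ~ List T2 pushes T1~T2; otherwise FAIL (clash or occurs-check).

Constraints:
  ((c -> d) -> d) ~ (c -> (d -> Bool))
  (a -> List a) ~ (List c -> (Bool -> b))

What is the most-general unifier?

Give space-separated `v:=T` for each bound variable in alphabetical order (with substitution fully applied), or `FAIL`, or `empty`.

step 1: unify ((c -> d) -> d) ~ (c -> (d -> Bool))  [subst: {-} | 1 pending]
  -> decompose arrow: push (c -> d)~c, d~(d -> Bool)
step 2: unify (c -> d) ~ c  [subst: {-} | 2 pending]
  occurs-check fail

Answer: FAIL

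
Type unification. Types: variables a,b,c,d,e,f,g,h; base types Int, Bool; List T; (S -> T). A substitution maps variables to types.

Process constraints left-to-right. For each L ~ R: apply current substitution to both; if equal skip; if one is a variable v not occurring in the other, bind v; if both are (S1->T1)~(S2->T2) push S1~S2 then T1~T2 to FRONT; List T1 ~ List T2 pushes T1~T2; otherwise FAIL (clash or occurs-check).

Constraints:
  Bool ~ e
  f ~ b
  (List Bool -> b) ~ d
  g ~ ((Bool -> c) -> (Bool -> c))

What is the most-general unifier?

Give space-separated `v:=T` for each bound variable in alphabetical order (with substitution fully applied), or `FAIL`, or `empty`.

step 1: unify Bool ~ e  [subst: {-} | 3 pending]
  bind e := Bool
step 2: unify f ~ b  [subst: {e:=Bool} | 2 pending]
  bind f := b
step 3: unify (List Bool -> b) ~ d  [subst: {e:=Bool, f:=b} | 1 pending]
  bind d := (List Bool -> b)
step 4: unify g ~ ((Bool -> c) -> (Bool -> c))  [subst: {e:=Bool, f:=b, d:=(List Bool -> b)} | 0 pending]
  bind g := ((Bool -> c) -> (Bool -> c))

Answer: d:=(List Bool -> b) e:=Bool f:=b g:=((Bool -> c) -> (Bool -> c))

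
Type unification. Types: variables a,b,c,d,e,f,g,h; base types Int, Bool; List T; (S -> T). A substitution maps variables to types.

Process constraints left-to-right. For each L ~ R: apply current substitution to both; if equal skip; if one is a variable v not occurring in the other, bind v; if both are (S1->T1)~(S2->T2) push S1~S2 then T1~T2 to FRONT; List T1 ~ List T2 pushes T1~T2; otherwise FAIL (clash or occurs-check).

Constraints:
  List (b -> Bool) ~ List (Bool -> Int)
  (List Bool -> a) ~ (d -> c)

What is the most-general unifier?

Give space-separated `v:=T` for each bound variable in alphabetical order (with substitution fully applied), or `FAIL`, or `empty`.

Answer: FAIL

Derivation:
step 1: unify List (b -> Bool) ~ List (Bool -> Int)  [subst: {-} | 1 pending]
  -> decompose List: push (b -> Bool)~(Bool -> Int)
step 2: unify (b -> Bool) ~ (Bool -> Int)  [subst: {-} | 1 pending]
  -> decompose arrow: push b~Bool, Bool~Int
step 3: unify b ~ Bool  [subst: {-} | 2 pending]
  bind b := Bool
step 4: unify Bool ~ Int  [subst: {b:=Bool} | 1 pending]
  clash: Bool vs Int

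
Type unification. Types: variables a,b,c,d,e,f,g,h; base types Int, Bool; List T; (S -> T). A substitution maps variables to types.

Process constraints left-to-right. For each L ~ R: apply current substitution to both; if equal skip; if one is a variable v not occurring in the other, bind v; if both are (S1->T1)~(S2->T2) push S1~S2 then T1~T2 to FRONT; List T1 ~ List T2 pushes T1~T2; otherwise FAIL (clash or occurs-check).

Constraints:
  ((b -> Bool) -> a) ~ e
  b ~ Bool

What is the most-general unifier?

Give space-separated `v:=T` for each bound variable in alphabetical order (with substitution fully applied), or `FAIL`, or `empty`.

step 1: unify ((b -> Bool) -> a) ~ e  [subst: {-} | 1 pending]
  bind e := ((b -> Bool) -> a)
step 2: unify b ~ Bool  [subst: {e:=((b -> Bool) -> a)} | 0 pending]
  bind b := Bool

Answer: b:=Bool e:=((Bool -> Bool) -> a)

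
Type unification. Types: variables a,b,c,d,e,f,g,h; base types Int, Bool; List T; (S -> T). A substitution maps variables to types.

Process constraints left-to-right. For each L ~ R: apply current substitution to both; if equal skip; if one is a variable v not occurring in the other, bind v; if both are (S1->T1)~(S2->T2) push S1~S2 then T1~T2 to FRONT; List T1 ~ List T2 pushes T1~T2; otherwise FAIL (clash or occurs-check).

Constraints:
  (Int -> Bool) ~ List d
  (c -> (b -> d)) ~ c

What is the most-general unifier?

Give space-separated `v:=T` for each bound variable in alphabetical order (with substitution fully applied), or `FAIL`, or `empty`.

Answer: FAIL

Derivation:
step 1: unify (Int -> Bool) ~ List d  [subst: {-} | 1 pending]
  clash: (Int -> Bool) vs List d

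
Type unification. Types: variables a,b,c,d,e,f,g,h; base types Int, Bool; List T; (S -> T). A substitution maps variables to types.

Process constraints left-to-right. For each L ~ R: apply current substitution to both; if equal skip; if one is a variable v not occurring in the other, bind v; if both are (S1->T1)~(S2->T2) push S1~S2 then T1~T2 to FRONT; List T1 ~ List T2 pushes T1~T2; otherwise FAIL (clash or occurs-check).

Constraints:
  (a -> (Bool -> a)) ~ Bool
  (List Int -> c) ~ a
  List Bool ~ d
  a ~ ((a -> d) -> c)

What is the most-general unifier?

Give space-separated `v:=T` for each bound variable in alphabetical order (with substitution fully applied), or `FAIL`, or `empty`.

step 1: unify (a -> (Bool -> a)) ~ Bool  [subst: {-} | 3 pending]
  clash: (a -> (Bool -> a)) vs Bool

Answer: FAIL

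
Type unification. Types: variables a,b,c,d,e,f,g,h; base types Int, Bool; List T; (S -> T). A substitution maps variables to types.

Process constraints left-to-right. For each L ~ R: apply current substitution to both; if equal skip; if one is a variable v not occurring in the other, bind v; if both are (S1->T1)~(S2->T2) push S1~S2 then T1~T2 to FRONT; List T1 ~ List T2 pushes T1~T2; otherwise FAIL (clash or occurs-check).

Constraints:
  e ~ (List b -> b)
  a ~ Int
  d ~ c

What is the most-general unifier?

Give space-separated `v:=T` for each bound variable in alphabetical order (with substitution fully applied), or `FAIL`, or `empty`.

step 1: unify e ~ (List b -> b)  [subst: {-} | 2 pending]
  bind e := (List b -> b)
step 2: unify a ~ Int  [subst: {e:=(List b -> b)} | 1 pending]
  bind a := Int
step 3: unify d ~ c  [subst: {e:=(List b -> b), a:=Int} | 0 pending]
  bind d := c

Answer: a:=Int d:=c e:=(List b -> b)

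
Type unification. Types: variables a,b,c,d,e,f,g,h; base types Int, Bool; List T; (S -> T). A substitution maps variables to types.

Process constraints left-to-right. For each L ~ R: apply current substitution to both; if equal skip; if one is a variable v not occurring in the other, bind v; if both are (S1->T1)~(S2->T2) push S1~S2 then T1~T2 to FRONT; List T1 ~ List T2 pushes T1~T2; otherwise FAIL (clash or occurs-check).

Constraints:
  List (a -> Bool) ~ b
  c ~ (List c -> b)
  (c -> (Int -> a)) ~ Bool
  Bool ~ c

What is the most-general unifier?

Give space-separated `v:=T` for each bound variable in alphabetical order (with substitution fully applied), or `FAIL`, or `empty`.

Answer: FAIL

Derivation:
step 1: unify List (a -> Bool) ~ b  [subst: {-} | 3 pending]
  bind b := List (a -> Bool)
step 2: unify c ~ (List c -> List (a -> Bool))  [subst: {b:=List (a -> Bool)} | 2 pending]
  occurs-check fail: c in (List c -> List (a -> Bool))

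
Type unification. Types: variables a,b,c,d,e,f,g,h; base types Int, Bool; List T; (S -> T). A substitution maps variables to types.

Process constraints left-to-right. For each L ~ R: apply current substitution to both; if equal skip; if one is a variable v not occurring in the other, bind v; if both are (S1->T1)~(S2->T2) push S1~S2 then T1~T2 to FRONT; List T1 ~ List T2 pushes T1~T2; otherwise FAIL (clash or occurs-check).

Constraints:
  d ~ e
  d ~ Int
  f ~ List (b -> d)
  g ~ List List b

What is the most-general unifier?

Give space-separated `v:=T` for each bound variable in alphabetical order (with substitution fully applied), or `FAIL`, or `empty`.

step 1: unify d ~ e  [subst: {-} | 3 pending]
  bind d := e
step 2: unify e ~ Int  [subst: {d:=e} | 2 pending]
  bind e := Int
step 3: unify f ~ List (b -> Int)  [subst: {d:=e, e:=Int} | 1 pending]
  bind f := List (b -> Int)
step 4: unify g ~ List List b  [subst: {d:=e, e:=Int, f:=List (b -> Int)} | 0 pending]
  bind g := List List b

Answer: d:=Int e:=Int f:=List (b -> Int) g:=List List b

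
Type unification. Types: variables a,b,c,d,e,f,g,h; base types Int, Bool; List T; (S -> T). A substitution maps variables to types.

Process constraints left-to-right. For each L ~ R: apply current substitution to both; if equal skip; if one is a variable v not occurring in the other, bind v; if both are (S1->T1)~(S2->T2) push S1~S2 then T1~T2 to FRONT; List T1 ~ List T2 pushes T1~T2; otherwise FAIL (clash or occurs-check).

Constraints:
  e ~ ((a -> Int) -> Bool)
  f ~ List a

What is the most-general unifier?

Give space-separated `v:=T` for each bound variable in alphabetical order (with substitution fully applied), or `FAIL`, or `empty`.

Answer: e:=((a -> Int) -> Bool) f:=List a

Derivation:
step 1: unify e ~ ((a -> Int) -> Bool)  [subst: {-} | 1 pending]
  bind e := ((a -> Int) -> Bool)
step 2: unify f ~ List a  [subst: {e:=((a -> Int) -> Bool)} | 0 pending]
  bind f := List a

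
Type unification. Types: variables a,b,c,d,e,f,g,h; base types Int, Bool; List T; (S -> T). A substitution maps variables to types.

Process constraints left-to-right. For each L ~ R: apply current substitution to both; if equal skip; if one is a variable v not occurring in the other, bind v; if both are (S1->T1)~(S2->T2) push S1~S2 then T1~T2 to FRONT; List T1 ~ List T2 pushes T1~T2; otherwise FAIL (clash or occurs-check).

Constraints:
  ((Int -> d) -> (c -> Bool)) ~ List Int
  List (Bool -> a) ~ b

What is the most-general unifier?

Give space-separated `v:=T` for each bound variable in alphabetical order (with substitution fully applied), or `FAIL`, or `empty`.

Answer: FAIL

Derivation:
step 1: unify ((Int -> d) -> (c -> Bool)) ~ List Int  [subst: {-} | 1 pending]
  clash: ((Int -> d) -> (c -> Bool)) vs List Int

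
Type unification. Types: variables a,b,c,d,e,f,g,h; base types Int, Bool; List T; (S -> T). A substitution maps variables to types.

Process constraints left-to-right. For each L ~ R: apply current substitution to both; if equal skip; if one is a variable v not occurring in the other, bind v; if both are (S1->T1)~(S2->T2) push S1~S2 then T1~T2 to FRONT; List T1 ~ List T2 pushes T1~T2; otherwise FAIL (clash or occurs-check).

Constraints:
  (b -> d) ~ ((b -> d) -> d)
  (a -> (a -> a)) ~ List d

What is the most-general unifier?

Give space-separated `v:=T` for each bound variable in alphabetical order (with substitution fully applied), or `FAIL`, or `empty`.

step 1: unify (b -> d) ~ ((b -> d) -> d)  [subst: {-} | 1 pending]
  -> decompose arrow: push b~(b -> d), d~d
step 2: unify b ~ (b -> d)  [subst: {-} | 2 pending]
  occurs-check fail: b in (b -> d)

Answer: FAIL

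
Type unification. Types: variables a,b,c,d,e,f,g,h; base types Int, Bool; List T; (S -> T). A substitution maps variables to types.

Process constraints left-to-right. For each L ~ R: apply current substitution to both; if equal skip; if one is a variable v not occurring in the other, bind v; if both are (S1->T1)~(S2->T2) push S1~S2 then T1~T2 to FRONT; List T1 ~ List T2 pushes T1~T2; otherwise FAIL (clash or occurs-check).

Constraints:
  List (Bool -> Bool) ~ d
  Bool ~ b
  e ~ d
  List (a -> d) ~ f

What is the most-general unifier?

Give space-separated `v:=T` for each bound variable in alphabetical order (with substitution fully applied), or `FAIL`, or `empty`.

step 1: unify List (Bool -> Bool) ~ d  [subst: {-} | 3 pending]
  bind d := List (Bool -> Bool)
step 2: unify Bool ~ b  [subst: {d:=List (Bool -> Bool)} | 2 pending]
  bind b := Bool
step 3: unify e ~ List (Bool -> Bool)  [subst: {d:=List (Bool -> Bool), b:=Bool} | 1 pending]
  bind e := List (Bool -> Bool)
step 4: unify List (a -> List (Bool -> Bool)) ~ f  [subst: {d:=List (Bool -> Bool), b:=Bool, e:=List (Bool -> Bool)} | 0 pending]
  bind f := List (a -> List (Bool -> Bool))

Answer: b:=Bool d:=List (Bool -> Bool) e:=List (Bool -> Bool) f:=List (a -> List (Bool -> Bool))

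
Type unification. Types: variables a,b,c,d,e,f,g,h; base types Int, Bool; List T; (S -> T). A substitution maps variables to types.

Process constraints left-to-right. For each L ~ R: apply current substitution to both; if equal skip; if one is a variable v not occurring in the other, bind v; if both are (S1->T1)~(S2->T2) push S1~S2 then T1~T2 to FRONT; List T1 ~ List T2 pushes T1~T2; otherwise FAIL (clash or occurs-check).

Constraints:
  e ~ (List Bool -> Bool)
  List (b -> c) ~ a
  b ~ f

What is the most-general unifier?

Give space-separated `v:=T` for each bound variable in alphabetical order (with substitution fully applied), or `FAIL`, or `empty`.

Answer: a:=List (f -> c) b:=f e:=(List Bool -> Bool)

Derivation:
step 1: unify e ~ (List Bool -> Bool)  [subst: {-} | 2 pending]
  bind e := (List Bool -> Bool)
step 2: unify List (b -> c) ~ a  [subst: {e:=(List Bool -> Bool)} | 1 pending]
  bind a := List (b -> c)
step 3: unify b ~ f  [subst: {e:=(List Bool -> Bool), a:=List (b -> c)} | 0 pending]
  bind b := f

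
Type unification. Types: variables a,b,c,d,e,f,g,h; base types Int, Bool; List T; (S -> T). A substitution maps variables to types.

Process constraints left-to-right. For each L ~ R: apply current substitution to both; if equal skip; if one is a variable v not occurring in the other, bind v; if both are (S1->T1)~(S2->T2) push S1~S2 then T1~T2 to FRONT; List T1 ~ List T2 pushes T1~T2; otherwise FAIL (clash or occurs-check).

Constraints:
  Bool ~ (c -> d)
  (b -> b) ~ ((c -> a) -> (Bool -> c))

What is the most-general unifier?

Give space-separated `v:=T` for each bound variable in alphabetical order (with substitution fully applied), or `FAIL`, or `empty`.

step 1: unify Bool ~ (c -> d)  [subst: {-} | 1 pending]
  clash: Bool vs (c -> d)

Answer: FAIL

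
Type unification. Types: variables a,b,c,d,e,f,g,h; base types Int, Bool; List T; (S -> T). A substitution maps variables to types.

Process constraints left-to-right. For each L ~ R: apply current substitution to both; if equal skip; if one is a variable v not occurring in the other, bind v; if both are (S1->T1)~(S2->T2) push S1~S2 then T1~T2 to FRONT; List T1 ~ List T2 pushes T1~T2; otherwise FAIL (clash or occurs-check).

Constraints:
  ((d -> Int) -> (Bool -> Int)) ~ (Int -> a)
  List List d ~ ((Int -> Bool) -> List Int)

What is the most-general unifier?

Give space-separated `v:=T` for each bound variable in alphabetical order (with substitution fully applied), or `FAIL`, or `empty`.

step 1: unify ((d -> Int) -> (Bool -> Int)) ~ (Int -> a)  [subst: {-} | 1 pending]
  -> decompose arrow: push (d -> Int)~Int, (Bool -> Int)~a
step 2: unify (d -> Int) ~ Int  [subst: {-} | 2 pending]
  clash: (d -> Int) vs Int

Answer: FAIL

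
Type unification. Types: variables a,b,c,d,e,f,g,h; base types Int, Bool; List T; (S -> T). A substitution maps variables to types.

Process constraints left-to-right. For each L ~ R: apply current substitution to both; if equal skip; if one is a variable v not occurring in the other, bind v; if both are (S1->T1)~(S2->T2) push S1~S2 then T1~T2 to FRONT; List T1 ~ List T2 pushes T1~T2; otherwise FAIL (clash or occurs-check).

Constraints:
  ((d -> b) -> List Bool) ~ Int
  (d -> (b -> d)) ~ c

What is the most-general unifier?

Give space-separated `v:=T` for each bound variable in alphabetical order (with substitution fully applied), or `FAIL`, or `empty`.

Answer: FAIL

Derivation:
step 1: unify ((d -> b) -> List Bool) ~ Int  [subst: {-} | 1 pending]
  clash: ((d -> b) -> List Bool) vs Int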